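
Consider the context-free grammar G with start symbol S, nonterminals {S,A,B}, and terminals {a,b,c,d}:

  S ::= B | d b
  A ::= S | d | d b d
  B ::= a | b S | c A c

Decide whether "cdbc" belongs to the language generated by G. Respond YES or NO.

CNF form of G:
  S -> T0 S | T1 X6 | T2 T0 | a
  A -> T0 S | T1 X3 | T2 T0 | T2 X4 | a | d
  B -> T0 S | T1 X5 | a
  T0 -> b
  T1 -> c
  T2 -> d
  X3 -> A T1
  X4 -> T0 T2
  X5 -> A T1
  X6 -> A T1

Fill CYK table bottom-up:
  cell(0,0) c: {T1}  orig:{}
  cell(1,1) d: {A,T2}  orig:{A}
  cell(2,2) b: {T0}  orig:{}
  cell(3,3) c: {T1}  orig:{}
  cell(0,1) cd: ∅
  cell(1,2) db: {A,S}
  cell(2,3) bc: ∅
  cell(0,2) cdb: ∅
  cell(1,3) dbc: {X3,X5,X6}  orig:{}
  cell(0,3) cdbc: {A,B,S}

S ∈ T[0,3] ⇒ YES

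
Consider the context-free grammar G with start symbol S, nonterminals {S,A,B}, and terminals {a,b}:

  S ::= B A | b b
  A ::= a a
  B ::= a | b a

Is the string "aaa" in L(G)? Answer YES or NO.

Convert to CNF:
  S -> B A | T1 T1
  A -> T0 T0
  B -> T1 T0 | a
  T0 -> a
  T1 -> b

Fill CYK table bottom-up:
  [0..0]={B,T0}  "a"  orig:{B}
  [1..1]={B,T0}  "a"  orig:{B}
  [2..2]={B,T0}  "a"  orig:{B}
  [0..1]={A}  "aa"
  [1..2]={A}  "aa"
  [0..2]={S}  "aaa"

S ∈ T[0,2] ⇒ YES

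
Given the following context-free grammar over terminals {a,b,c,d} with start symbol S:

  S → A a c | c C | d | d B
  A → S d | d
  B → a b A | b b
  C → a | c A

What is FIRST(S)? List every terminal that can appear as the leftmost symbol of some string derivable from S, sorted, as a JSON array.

FIRST iteration:
pass 1:
  A via A→d: +{d}
  B via B→a b A: +{a}
  B via B→b b: +{b}
  C via C→a: +{a}
  C via C→c A: +{c}
  S via S→A a c: +{d}
  S via S→c C: +{c}
  S: {c,d}  A: {d}  B: {a,b}  C: {a,c}
pass 2:
  A via A→S d: +{c}
  S: {c,d}  A: {c,d}  B: {a,b}  C: {a,c}
pass 3: — fixpoint
  S: {c,d}  A: {c,d}  B: {a,b}  C: {a,c}

FIRST(S) = ["c", "d"]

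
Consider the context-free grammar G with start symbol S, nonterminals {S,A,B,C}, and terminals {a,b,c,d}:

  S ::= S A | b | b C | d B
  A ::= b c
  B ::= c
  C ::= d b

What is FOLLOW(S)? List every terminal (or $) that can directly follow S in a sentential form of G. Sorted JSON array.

FIRST iteration:
pass 1:
  A via A→b c: +{b}
  B via B→c: +{c}
  C via C→d b: +{d}
  S via S→b: +{b}
  S via S→d B: +{d}
  FIRST[S]={b,d}  FIRST[A]={b}  FIRST[B]={c}  FIRST[C]={d}
pass 2: done
  FIRST[S]={b,d}  FIRST[A]={b}  FIRST[B]={c}  FIRST[C]={d}

FOLLOW iteration:
FOLLOW(S) := {$}
[1]
  S→S A: FOLLOW(S) ⊇ FIRST(A) = {b}; new: +{b}
  S→S A: FOLLOW(A) ⊇ FOLLOW(S) ⊇ {$,b}; new: +{$,b}
  S→b C: FOLLOW(C) ⊇ FOLLOW(S) ⊇ {$,b}; new: +{$,b}
  S→d B: FOLLOW(B) ⊇ FOLLOW(S) ⊇ {$,b}; new: +{$,b}
  S: {$,b}  A: {$,b}  B: {$,b}  C: {$,b}
[2] — fixpoint
  S: {$,b}  A: {$,b}  B: {$,b}  C: {$,b}

FOLLOW(S) = ["$", "b"]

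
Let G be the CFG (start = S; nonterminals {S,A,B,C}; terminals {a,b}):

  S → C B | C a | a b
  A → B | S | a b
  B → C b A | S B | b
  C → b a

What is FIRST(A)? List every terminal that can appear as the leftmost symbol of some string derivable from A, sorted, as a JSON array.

FIRST iteration:
pass 1:
  A via A→a b: +{a}
  B via B→b: +{b}
  C via C→b a: +{b}
  S via S→C B: +{b}
  S via S→a b: +{a}
  FIRST[S]={a,b}  FIRST[A]={a}  FIRST[B]={b}  FIRST[C]={b}
pass 2:
  A via A→B: +{b}
  B via B→S B: +{a}
  FIRST[S]={a,b}  FIRST[A]={a,b}  FIRST[B]={a,b}  FIRST[C]={b}
pass 3: (no change)
  FIRST[S]={a,b}  FIRST[A]={a,b}  FIRST[B]={a,b}  FIRST[C]={b}

FIRST(A) = ["a", "b"]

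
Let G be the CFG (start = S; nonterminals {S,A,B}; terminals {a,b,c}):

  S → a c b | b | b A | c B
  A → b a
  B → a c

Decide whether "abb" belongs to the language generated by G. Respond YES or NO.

Convert to CNF:
  S -> T0 A | T1 X3 | T2 B | b
  A -> T0 T1
  B -> T1 T2
  T0 -> b
  T1 -> a
  T2 -> c
  X3 -> T2 T0

CYK fill:
  [0..0]={T1}  "a"  orig:{}
  [1..1]={S,T0}  "b"  orig:{S}
  [2..2]={S,T0}  "b"  orig:{S}
  [0..1]=∅  "ab"
  [1..2]=∅  "bb"
  [0..2]=∅  "abb"

S ∉ T[0,2] ⇒ NO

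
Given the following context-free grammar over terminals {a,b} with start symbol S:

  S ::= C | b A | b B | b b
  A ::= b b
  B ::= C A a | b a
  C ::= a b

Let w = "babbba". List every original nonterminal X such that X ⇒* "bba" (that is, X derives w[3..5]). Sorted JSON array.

Convert to CNF:
  S -> T0 A | T0 B | T0 T0 | T1 T0
  A -> T0 T0
  B -> C X2 | T0 T1
  C -> T1 T0
  T0 -> b
  T1 -> a
  X2 -> A T1

CYK fill — only the sub-triangle for w[3..5]:
  cell(3,3) b: {T0}  orig:{}
  cell(4,4) b: {T0}  orig:{}
  cell(5,5) a: {T1}  orig:{}
  cell(3,4) bb: {A,S}
  cell(4,5) ba: {B}
  cell(3,5) bba: {S,X2}  orig:{S}

Original NTs in T[3,5] deriving "bba": ["S"]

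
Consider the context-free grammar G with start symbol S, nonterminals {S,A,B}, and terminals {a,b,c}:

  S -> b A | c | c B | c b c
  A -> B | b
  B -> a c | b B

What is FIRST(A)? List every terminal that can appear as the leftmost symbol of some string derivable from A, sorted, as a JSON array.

Compute FIRST by fixpoint:
round 1:
  A via A→b: +{b}
  B via B→a c: +{a}
  B via B→b B: +{b}
  S via S→b A: +{b}
  S via S→c: +{c}
  FIRST[S]={b,c}  FIRST[A]={b}  FIRST[B]={a,b}
round 2:
  A via A→B: +{a}
  FIRST[S]={b,c}  FIRST[A]={a,b}  FIRST[B]={a,b}
round 3: — fixpoint
  FIRST[S]={b,c}  FIRST[A]={a,b}  FIRST[B]={a,b}

FIRST(A) = ["a", "b"]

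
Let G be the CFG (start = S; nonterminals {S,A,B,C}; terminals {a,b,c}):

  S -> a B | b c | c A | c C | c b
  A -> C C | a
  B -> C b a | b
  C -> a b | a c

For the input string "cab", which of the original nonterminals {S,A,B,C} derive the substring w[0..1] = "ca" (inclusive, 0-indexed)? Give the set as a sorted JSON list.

CNF form of G:
  S -> T0 T2 | T1 B | T2 A | T2 C | T2 T0
  A -> C C | a
  B -> C X3 | b
  C -> T1 T0 | T1 T2
  T0 -> b
  T1 -> a
  T2 -> c
  X3 -> T0 T1

Fill CYK table bottom-up, restricted to cells inside w[0..1]:
  T[0,0] 'c' = {T2}  orig:{}
  T[1,1] 'a' = {A,T1}  orig:{A}
  T[0,1] 'ca' = {S}

Original NTs in T[0,1] deriving "ca": ["S"]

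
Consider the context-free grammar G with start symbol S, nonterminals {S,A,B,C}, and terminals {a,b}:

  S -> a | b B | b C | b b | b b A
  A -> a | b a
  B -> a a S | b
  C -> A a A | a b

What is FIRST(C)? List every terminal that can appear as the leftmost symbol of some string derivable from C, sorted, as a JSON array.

FIRST sets, iterate to fixpoint:
[1]
  A via A→a: +{a}
  A via A→b a: +{b}
  B via B→a a S: +{a}
  B via B→b: +{b}
  C via C→A a A: +{a,b}
  S via S→a: +{a}
  S via S→b B: +{b}
  FIRST(S)={a,b}  FIRST(A)={a,b}  FIRST(B)={a,b}  FIRST(C)={a,b}
[2] — fixpoint
  FIRST(S)={a,b}  FIRST(A)={a,b}  FIRST(B)={a,b}  FIRST(C)={a,b}

FIRST(C) = ["a", "b"]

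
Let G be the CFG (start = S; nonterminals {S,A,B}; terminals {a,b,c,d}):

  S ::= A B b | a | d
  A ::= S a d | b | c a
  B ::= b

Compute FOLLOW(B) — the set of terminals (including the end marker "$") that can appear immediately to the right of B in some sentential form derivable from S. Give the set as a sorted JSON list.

Compute FIRST by fixpoint:
[1]
  A via A→b: +{b}
  A via A→c a: +{c}
  B via B→b: +{b}
  S via S→A B b: +{b,c}
  S via S→a: +{a}
  S via S→d: +{d}
  FIRST[S]={a,b,c,d}  FIRST[A]={b,c}  FIRST[B]={b}
[2]
  A via A→S a d: +{a,d}
  FIRST[S]={a,b,c,d}  FIRST[A]={a,b,c,d}  FIRST[B]={b}
[3] done
  FIRST[S]={a,b,c,d}  FIRST[A]={a,b,c,d}  FIRST[B]={b}

FOLLOW sets:
seed FOLLOW(S) with $
[1]
  A→S a d: FOLLOW(S) ⊇ FIRST(a) = {a}; new: +{a}
  S→A B b: FOLLOW(A) ⊇ FIRST(B) = {b}; new: +{b}
  S→A B b: FOLLOW(B) ⊇ FIRST(b) = {b}; new: +{b}
  S: {$,a}  A: {b}  B: {b}
[2] (stable)
  S: {$,a}  A: {b}  B: {b}

FOLLOW(B) = ["b"]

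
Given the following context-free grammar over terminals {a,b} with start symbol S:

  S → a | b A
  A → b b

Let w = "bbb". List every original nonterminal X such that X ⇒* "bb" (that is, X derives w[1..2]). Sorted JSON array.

CNF form of G:
  S -> T0 A | a
  A -> T0 T0
  T0 -> b

CYK table (by increasing span) (cells [i..j] with 1 ≤ i ≤ j ≤ 2 only):
  T[1,1] 'b' = {T0}  orig:{}
  T[2,2] 'b' = {T0}  orig:{}
  T[1,2] 'bb' = {A}

Original NTs in T[1,2] deriving "bb": ["A"]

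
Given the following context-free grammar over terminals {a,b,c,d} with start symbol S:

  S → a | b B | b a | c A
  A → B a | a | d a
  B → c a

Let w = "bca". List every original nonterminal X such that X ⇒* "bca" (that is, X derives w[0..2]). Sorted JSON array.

CNF form of G:
  S -> T2 A | T3 B | T3 T0 | a
  A -> B T0 | T1 T0 | a
  B -> T2 T0
  T0 -> a
  T1 -> d
  T2 -> c
  T3 -> b

Fill CYK table bottom-up — only the sub-triangle for w[0..2]:
  cell(0,0) b: {T3}  orig:{}
  cell(1,1) c: {T2}  orig:{}
  cell(2,2) a: {A,S,T0}  orig:{A,S}
  cell(0,1) bc: ∅
  cell(1,2) ca: {B,S}
  cell(0,2) bca: {S}

Original NTs in T[0,2] deriving "bca": ["S"]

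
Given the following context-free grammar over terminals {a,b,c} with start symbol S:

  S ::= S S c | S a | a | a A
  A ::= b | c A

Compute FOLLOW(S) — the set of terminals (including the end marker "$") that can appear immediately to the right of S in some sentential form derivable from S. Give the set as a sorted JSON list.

Compute FIRST by fixpoint:
pass 1:
  A via A→b: +{b}
  A via A→c A: +{c}
  S via S→a: +{a}
  FIRST[S]={a}  FIRST[A]={b,c}
pass 2: (no change)
  FIRST[S]={a}  FIRST[A]={b,c}

FOLLOW iteration:
initialize: $ ∈ FOLLOW(S)
round 1:
  S→S S c: FOLLOW(S) ⊇ FIRST(S) = {a}; new: +{a}
  S→S S c: FOLLOW(S) ⊇ FIRST(c) = {c}; new: +{c}
  S→a A: FOLLOW(A) ⊇ FOLLOW(S) ⊇ {$,a,c}; new: +{$,a,c}
  S: {$,a,c}  A: {$,a,c}
round 2: (no change)
  S: {$,a,c}  A: {$,a,c}

FOLLOW(S) = ["$", "a", "c"]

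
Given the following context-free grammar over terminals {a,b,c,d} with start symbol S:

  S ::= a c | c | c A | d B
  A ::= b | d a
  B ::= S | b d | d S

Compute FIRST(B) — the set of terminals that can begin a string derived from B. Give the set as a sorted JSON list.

FIRST sets, iterate to fixpoint:
pass 1:
  A via A→b: +{b}
  A via A→d a: +{d}
  B via B→b d: +{b}
  B via B→d S: +{d}
  S via S→a c: +{a}
  S via S→c: +{c}
  S via S→d B: +{d}
  FIRST(S)={a,c,d}  FIRST(A)={b,d}  FIRST(B)={b,d}
pass 2:
  B via B→S: +{a,c}
  FIRST(S)={a,c,d}  FIRST(A)={b,d}  FIRST(B)={a,b,c,d}
pass 3: — fixpoint
  FIRST(S)={a,c,d}  FIRST(A)={b,d}  FIRST(B)={a,b,c,d}

FIRST(B) = ["a", "b", "c", "d"]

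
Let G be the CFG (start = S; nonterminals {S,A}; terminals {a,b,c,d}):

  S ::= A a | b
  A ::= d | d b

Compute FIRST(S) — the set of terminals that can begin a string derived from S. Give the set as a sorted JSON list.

Compute FIRST by fixpoint:
iter 1:
  A via A→d: +{d}
  S via S→A a: +{d}
  S via S→b: +{b}
  FIRST[S]={b,d}  FIRST[A]={d}
iter 2: — fixpoint
  FIRST[S]={b,d}  FIRST[A]={d}

FIRST(S) = ["b", "d"]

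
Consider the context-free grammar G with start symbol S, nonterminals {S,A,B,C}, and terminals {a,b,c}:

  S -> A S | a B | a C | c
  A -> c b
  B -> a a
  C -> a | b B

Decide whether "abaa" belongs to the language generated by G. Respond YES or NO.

Convert to CNF:
  S -> A S | T2 B | T2 C | c
  A -> T0 T1
  B -> T2 T2
  C -> T1 B | a
  T0 -> c
  T1 -> b
  T2 -> a

Fill CYK table bottom-up:
  T[0,0] 'a' = {C,T2}  orig:{C}
  T[1,1] 'b' = {T1}  orig:{}
  T[2,2] 'a' = {C,T2}  orig:{C}
  T[3,3] 'a' = {C,T2}  orig:{C}
  T[0,1] 'ab' = ∅
  T[1,2] 'ba' = ∅
  T[2,3] 'aa' = {B,S}
  T[0,2] 'aba' = ∅
  T[1,3] 'baa' = {C}
  T[0,3] 'abaa' = {S}

S ∈ T[0,3] ⇒ YES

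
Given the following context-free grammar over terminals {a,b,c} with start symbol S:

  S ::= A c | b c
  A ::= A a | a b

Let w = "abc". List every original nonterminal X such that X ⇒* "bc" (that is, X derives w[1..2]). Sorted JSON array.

Convert to CNF:
  S -> A T2 | T1 T2
  A -> A T0 | T0 T1
  T0 -> a
  T1 -> b
  T2 -> c

CYK table (by increasing span) — only the sub-triangle for w[1..2]:
  T[1,1] 'b' = {T1}  orig:{}
  T[2,2] 'c' = {T2}  orig:{}
  T[1,2] 'bc' = {S}

Original NTs in T[1,2] deriving "bc": ["S"]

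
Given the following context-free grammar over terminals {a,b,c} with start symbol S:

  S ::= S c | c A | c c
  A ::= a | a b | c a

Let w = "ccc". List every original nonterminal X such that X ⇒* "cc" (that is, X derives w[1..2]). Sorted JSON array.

Convert to CNF:
  S -> S T2 | T2 A | T2 T2
  A -> T0 T1 | T2 T0 | a
  T0 -> a
  T1 -> b
  T2 -> c

Fill CYK table bottom-up — only the sub-triangle for w[1..2]:
  [1..1]={T2}  "c"  orig:{}
  [2..2]={T2}  "c"  orig:{}
  [1..2]={S}  "cc"

Original NTs in T[1,2] deriving "cc": ["S"]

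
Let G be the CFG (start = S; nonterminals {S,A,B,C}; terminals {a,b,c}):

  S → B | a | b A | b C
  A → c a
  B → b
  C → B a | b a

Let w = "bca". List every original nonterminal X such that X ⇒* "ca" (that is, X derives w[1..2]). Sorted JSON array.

CNF form of G:
  S -> T2 A | T2 C | a | b
  A -> T0 T1
  B -> b
  C -> B T1 | T2 T1
  T0 -> c
  T1 -> a
  T2 -> b

CYK table (by increasing span) (cells [i..j] with 1 ≤ i ≤ j ≤ 2 only):
  cell(1,1) c: {T0}  orig:{}
  cell(2,2) a: {S,T1}  orig:{S}
  cell(1,2) ca: {A}

Original NTs in T[1,2] deriving "ca": ["A"]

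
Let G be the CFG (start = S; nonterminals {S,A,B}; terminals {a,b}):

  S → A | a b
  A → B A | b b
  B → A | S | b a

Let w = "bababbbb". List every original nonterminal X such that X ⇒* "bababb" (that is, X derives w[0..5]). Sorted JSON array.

CNF form of G:
  S -> B A | T0 T0 | T1 T0
  A -> B A | T0 T0
  B -> B A | T0 T0 | T0 T1 | T1 T0
  T0 -> b
  T1 -> a

Fill CYK table bottom-up (cells [i..j] with 0 ≤ i ≤ j ≤ 5 only):
  cell(0,0) b: {T0}  orig:{}
  cell(1,1) a: {T1}  orig:{}
  cell(2,2) b: {T0}  orig:{}
  cell(3,3) a: {T1}  orig:{}
  cell(4,4) b: {T0}  orig:{}
  cell(5,5) b: {T0}  orig:{}
  cell(0,1) ba: {B}
  cell(1,2) ab: {B,S}
  cell(2,3) ba: {B}
  cell(3,4) ab: {B,S}
  cell(4,5) bb: {A,B,S}
  cell(0,2) bab: ∅
  cell(1,3) aba: ∅
  cell(2,4) bab: ∅
  cell(3,5) abb: ∅
  cell(0,3) baba: ∅
  cell(1,4) abab: ∅
  cell(2,5) babb: {A,B,S}
  cell(0,4) babab: ∅
  cell(1,5) ababb: ∅
  cell(0,5) bababb: {A,B,S}

Original NTs in T[0,5] deriving "bababb": ["A", "B", "S"]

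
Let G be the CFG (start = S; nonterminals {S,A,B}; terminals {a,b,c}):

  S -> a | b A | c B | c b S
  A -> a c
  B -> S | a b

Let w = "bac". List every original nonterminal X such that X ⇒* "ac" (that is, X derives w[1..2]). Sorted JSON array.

CNF form of G:
  S -> T1 B | T1 X4 | T2 A | a
  A -> T0 T1
  B -> T0 T2 | T1 B | T1 X3 | T2 A | a
  T0 -> a
  T1 -> c
  T2 -> b
  X3 -> T2 S
  X4 -> T2 S

Fill CYK table bottom-up, restricted to cells inside w[1..2]:
  [1..1]={B,S,T0}  "a"  orig:{B,S}
  [2..2]={T1}  "c"  orig:{}
  [1..2]={A}  "ac"

Original NTs in T[1,2] deriving "ac": ["A"]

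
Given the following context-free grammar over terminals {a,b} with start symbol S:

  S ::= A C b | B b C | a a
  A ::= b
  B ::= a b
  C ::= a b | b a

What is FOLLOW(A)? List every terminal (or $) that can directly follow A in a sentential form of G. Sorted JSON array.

FIRST sets, iterate to fixpoint:
iter 1:
  A via A→b: +{b}
  B via B→a b: +{a}
  C via C→a b: +{a}
  C via C→b a: +{b}
  S via S→A C b: +{b}
  S via S→B b C: +{a}
  FIRST(S)={a,b}  FIRST(A)={b}  FIRST(B)={a}  FIRST(C)={a,b}
iter 2: — fixpoint
  FIRST(S)={a,b}  FIRST(A)={b}  FIRST(B)={a}  FIRST(C)={a,b}

Compute FOLLOW by fixpoint:
FOLLOW(S) := {$}
iter 1:
  S→A C b: FOLLOW(A) ⊇ FIRST(C) = {a,b}; new: +{a,b}
  S→A C b: FOLLOW(C) ⊇ FIRST(b) = {b}; new: +{b}
  S→B b C: FOLLOW(B) ⊇ FIRST(b) = {b}; new: +{b}
  S→B b C: FOLLOW(C) ⊇ FOLLOW(S) ⊇ {$}; new: +{$}
  FOLLOW(S)={$}  FOLLOW(A)={a,b}  FOLLOW(B)={b}  FOLLOW(C)={$,b}
iter 2: — fixpoint
  FOLLOW(S)={$}  FOLLOW(A)={a,b}  FOLLOW(B)={b}  FOLLOW(C)={$,b}

FOLLOW(A) = ["a", "b"]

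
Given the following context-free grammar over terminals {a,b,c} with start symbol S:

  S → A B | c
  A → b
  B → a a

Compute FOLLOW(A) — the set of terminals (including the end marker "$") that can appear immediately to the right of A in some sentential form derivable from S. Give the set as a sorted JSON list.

Compute FIRST by fixpoint:
pass 1:
  A via A→b: +{b}
  B via B→a a: +{a}
  S via S→A B: +{b}
  S via S→c: +{c}
  FIRST[S]={b,c}  FIRST[A]={b}  FIRST[B]={a}
pass 2: done
  FIRST[S]={b,c}  FIRST[A]={b}  FIRST[B]={a}

Compute FOLLOW by fixpoint:
seed FOLLOW(S) with $
iter 1:
  S→A B: FOLLOW(A) ⊇ FIRST(B) = {a}; new: +{a}
  S→A B: FOLLOW(B) ⊇ FOLLOW(S) ⊇ {$}; new: +{$}
  FOLLOW(S)={$}  FOLLOW(A)={a}  FOLLOW(B)={$}
iter 2: done
  FOLLOW(S)={$}  FOLLOW(A)={a}  FOLLOW(B)={$}

FOLLOW(A) = ["a"]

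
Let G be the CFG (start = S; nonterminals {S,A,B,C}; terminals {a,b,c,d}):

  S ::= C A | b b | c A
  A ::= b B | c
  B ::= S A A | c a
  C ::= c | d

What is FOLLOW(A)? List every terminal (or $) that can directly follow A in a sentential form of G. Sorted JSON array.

FIRST iteration:
iter 1:
  A via A→b B: +{b}
  A via A→c: +{c}
  B via B→c a: +{c}
  C via C→c: +{c}
  C via C→d: +{d}
  S via S→C A: +{c,d}
  S via S→b b: +{b}
  FIRST(S)={b,c,d}  FIRST(A)={b,c}  FIRST(B)={c}  FIRST(C)={c,d}
iter 2:
  B via B→S A A: +{b,d}
  FIRST(S)={b,c,d}  FIRST(A)={b,c}  FIRST(B)={b,c,d}  FIRST(C)={c,d}
iter 3: — fixpoint
  FIRST(S)={b,c,d}  FIRST(A)={b,c}  FIRST(B)={b,c,d}  FIRST(C)={c,d}

Compute FOLLOW by fixpoint:
FOLLOW(S) := {$}
round 1:
  B→S A A: FOLLOW(S) ⊇ FIRST(A) = {b,c}; new: +{b,c}
  B→S A A: FOLLOW(A) ⊇ FIRST(A) = {b,c}; new: +{b,c}
  S→C A: FOLLOW(C) ⊇ FIRST(A) = {b,c}; new: +{b,c}
  S→C A: FOLLOW(A) ⊇ FOLLOW(S) ⊇ {$,b,c}; new: +{$}
  FOLLOW(S)={$,b,c}  FOLLOW(A)={$,b,c}  FOLLOW(B)={}  FOLLOW(C)={b,c}
round 2:
  A→b B: FOLLOW(B) ⊇ FOLLOW(A) ⊇ {$,b,c}; new: +{$,b,c}
  FOLLOW(S)={$,b,c}  FOLLOW(A)={$,b,c}  FOLLOW(B)={$,b,c}  FOLLOW(C)={b,c}
round 3: done
  FOLLOW(S)={$,b,c}  FOLLOW(A)={$,b,c}  FOLLOW(B)={$,b,c}  FOLLOW(C)={b,c}

FOLLOW(A) = ["$", "b", "c"]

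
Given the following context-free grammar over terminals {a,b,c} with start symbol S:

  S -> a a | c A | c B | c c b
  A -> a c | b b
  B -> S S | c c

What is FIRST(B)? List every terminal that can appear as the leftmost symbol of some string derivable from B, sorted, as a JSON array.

FIRST sets, iterate to fixpoint:
iter 1:
  A via A→a c: +{a}
  A via A→b b: +{b}
  B via B→c c: +{c}
  S via S→a a: +{a}
  S via S→c A: +{c}
  FIRST[S]={a,c}  FIRST[A]={a,b}  FIRST[B]={c}
iter 2:
  B via B→S S: +{a}
  FIRST[S]={a,c}  FIRST[A]={a,b}  FIRST[B]={a,c}
iter 3: done
  FIRST[S]={a,c}  FIRST[A]={a,b}  FIRST[B]={a,c}

FIRST(B) = ["a", "c"]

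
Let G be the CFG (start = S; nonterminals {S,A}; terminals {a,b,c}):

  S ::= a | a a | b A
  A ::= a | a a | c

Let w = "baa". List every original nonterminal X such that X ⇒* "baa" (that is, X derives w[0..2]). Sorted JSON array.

Convert to CNF:
  S -> T0 T0 | T1 A | a
  A -> T0 T0 | a | c
  T0 -> a
  T1 -> b

CYK table (by increasing span), restricted to cells inside w[0..2]:
  T[0,0] 'b' = {T1}  orig:{}
  T[1,1] 'a' = {A,S,T0}  orig:{A,S}
  T[2,2] 'a' = {A,S,T0}  orig:{A,S}
  T[0,1] 'ba' = {S}
  T[1,2] 'aa' = {A,S}
  T[0,2] 'baa' = {S}

Original NTs in T[0,2] deriving "baa": ["S"]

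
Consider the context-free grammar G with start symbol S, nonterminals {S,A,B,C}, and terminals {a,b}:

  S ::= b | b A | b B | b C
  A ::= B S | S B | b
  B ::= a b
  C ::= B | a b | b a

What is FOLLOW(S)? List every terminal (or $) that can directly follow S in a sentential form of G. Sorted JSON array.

Compute FIRST by fixpoint:
round 1:
  A via A→b: +{b}
  B via B→a b: +{a}
  C via C→B: +{a}
  C via C→b a: +{b}
  S via S→b: +{b}
  S: {b}  A: {b}  B: {a}  C: {a,b}
round 2:
  A via A→B S: +{a}
  S: {b}  A: {a,b}  B: {a}  C: {a,b}
round 3: — fixpoint
  S: {b}  A: {a,b}  B: {a}  C: {a,b}

FOLLOW iteration:
seed FOLLOW(S) with $
[1]
  A→B S: FOLLOW(B) ⊇ FIRST(S) = {b}; new: +{b}
  A→S B: FOLLOW(S) ⊇ FIRST(B) = {a}; new: +{a}
  S→b A: FOLLOW(A) ⊇ FOLLOW(S) ⊇ {$,a}; new: +{$,a}
  S→b B: FOLLOW(B) ⊇ FOLLOW(S) ⊇ {$,a}; new: +{$,a}
  S→b C: FOLLOW(C) ⊇ FOLLOW(S) ⊇ {$,a}; new: +{$,a}
  FOLLOW(S)={$,a}  FOLLOW(A)={$,a}  FOLLOW(B)={$,a,b}  FOLLOW(C)={$,a}
[2] (no change)
  FOLLOW(S)={$,a}  FOLLOW(A)={$,a}  FOLLOW(B)={$,a,b}  FOLLOW(C)={$,a}

FOLLOW(S) = ["$", "a"]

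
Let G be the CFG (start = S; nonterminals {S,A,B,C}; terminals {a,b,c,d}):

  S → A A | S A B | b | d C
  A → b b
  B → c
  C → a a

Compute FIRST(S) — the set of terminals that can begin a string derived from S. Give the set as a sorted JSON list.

Compute FIRST by fixpoint:
[1]
  A via A→b b: +{b}
  B via B→c: +{c}
  C via C→a a: +{a}
  S via S→A A: +{b}
  S via S→d C: +{d}
  S: {b,d}  A: {b}  B: {c}  C: {a}
[2] — fixpoint
  S: {b,d}  A: {b}  B: {c}  C: {a}

FIRST(S) = ["b", "d"]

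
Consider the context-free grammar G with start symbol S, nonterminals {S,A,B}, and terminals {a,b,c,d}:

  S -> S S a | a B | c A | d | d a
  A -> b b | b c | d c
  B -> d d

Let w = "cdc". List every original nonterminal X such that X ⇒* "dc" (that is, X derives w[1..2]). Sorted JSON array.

Convert to CNF:
  S -> S X4 | T1 A | T2 T3 | T3 B | d
  A -> T0 T0 | T0 T1 | T2 T1
  B -> T2 T2
  T0 -> b
  T1 -> c
  T2 -> d
  T3 -> a
  X4 -> S T3

CYK fill (cells [i..j] with 1 ≤ i ≤ j ≤ 2 only):
  [1..1]={S,T2}  "d"  orig:{S}
  [2..2]={T1}  "c"  orig:{}
  [1..2]={A}  "dc"

Original NTs in T[1,2] deriving "dc": ["A"]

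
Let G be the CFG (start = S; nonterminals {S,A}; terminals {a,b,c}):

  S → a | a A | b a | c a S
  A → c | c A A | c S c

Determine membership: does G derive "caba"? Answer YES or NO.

Convert to CNF:
  S -> T0 X5 | T1 A | T2 T1 | a
  A -> T0 X3 | T0 X4 | c
  T0 -> c
  T1 -> a
  T2 -> b
  X3 -> A A
  X4 -> S T0
  X5 -> T1 S

Fill CYK table bottom-up:
  [0..0]={A,T0}  "c"  orig:{A}
  [1..1]={S,T1}  "a"  orig:{S}
  [2..2]={T2}  "b"  orig:{}
  [3..3]={S,T1}  "a"  orig:{S}
  [0..1]=∅  "ca"
  [1..2]=∅  "ab"
  [2..3]={S}  "ba"
  [0..2]=∅  "cab"
  [1..3]={X5}  "aba"  orig:{}
  [0..3]={S}  "caba"

S ∈ T[0,3] ⇒ YES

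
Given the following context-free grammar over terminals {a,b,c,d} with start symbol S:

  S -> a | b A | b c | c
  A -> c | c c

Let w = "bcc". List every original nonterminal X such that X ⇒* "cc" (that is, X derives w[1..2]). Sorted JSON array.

Convert to CNF:
  S -> T1 A | T1 T0 | a | c
  A -> T0 T0 | c
  T0 -> c
  T1 -> b

CYK table (by increasing span) (cells [i..j] with 1 ≤ i ≤ j ≤ 2 only):
  T[1,1] 'c' = {A,S,T0}  orig:{A,S}
  T[2,2] 'c' = {A,S,T0}  orig:{A,S}
  T[1,2] 'cc' = {A}

Original NTs in T[1,2] deriving "cc": ["A"]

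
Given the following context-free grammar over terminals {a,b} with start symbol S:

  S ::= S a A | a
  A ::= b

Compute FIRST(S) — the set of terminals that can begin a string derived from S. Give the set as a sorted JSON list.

FIRST sets, iterate to fixpoint:
[1]
  A via A→b: +{b}
  S via S→a: +{a}
  FIRST(S)={a}  FIRST(A)={b}
[2] done
  FIRST(S)={a}  FIRST(A)={b}

FIRST(S) = ["a"]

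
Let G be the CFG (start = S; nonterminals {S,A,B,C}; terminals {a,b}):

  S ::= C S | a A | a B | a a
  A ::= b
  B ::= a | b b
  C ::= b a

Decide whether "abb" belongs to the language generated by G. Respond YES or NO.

CNF form of G:
  S -> C S | T1 A | T1 B | T1 T1
  A -> b
  B -> T0 T0 | a
  C -> T0 T1
  T0 -> b
  T1 -> a

CYK table (by increasing span):
  T[0,0] 'a' = {B,T1}  orig:{B}
  T[1,1] 'b' = {A,T0}  orig:{A}
  T[2,2] 'b' = {A,T0}  orig:{A}
  T[0,1] 'ab' = {S}
  T[1,2] 'bb' = {B}
  T[0,2] 'abb' = {S}

S ∈ T[0,2] ⇒ YES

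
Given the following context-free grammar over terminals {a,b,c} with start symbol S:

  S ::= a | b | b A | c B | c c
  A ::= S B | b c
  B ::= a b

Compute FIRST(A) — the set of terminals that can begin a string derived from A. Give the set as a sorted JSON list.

FIRST sets, iterate to fixpoint:
round 1:
  A via A→b c: +{b}
  B via B→a b: +{a}
  S via S→a: +{a}
  S via S→b: +{b}
  S via S→c B: +{c}
  FIRST[S]={a,b,c}  FIRST[A]={b}  FIRST[B]={a}
round 2:
  A via A→S B: +{a,c}
  FIRST[S]={a,b,c}  FIRST[A]={a,b,c}  FIRST[B]={a}
round 3: (stable)
  FIRST[S]={a,b,c}  FIRST[A]={a,b,c}  FIRST[B]={a}

FIRST(A) = ["a", "b", "c"]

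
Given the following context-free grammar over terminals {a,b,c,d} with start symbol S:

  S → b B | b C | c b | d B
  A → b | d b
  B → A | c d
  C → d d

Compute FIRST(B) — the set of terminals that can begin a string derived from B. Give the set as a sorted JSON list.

FIRST iteration:
iter 1:
  A via A→b: +{b}
  A via A→d b: +{d}
  B via B→A: +{b,d}
  B via B→c d: +{c}
  C via C→d d: +{d}
  S via S→b B: +{b}
  S via S→c b: +{c}
  S via S→d B: +{d}
  S: {b,c,d}  A: {b,d}  B: {b,c,d}  C: {d}
iter 2: — fixpoint
  S: {b,c,d}  A: {b,d}  B: {b,c,d}  C: {d}

FIRST(B) = ["b", "c", "d"]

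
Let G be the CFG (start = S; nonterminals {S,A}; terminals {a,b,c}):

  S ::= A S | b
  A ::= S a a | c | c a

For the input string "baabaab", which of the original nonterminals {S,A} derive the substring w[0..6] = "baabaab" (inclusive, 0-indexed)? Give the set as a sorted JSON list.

CNF form of G:
  S -> A S | b
  A -> S X2 | T1 T0 | c
  T0 -> a
  T1 -> c
  X2 -> T0 T0

Fill CYK table bottom-up, restricted to cells inside w[0..6]:
  T[0,0] 'b' = {S}
  T[1,1] 'a' = {T0}  orig:{}
  T[2,2] 'a' = {T0}  orig:{}
  T[3,3] 'b' = {S}
  T[4,4] 'a' = {T0}  orig:{}
  T[5,5] 'a' = {T0}  orig:{}
  T[6,6] 'b' = {S}
  T[0,1] 'ba' = ∅
  T[1,2] 'aa' = {X2}  orig:{}
  T[2,3] 'ab' = ∅
  T[3,4] 'ba' = ∅
  T[4,5] 'aa' = {X2}  orig:{}
  T[5,6] 'ab' = ∅
  T[0,2] 'baa' = {A}
  T[1,3] 'aab' = ∅
  T[2,4] 'aba' = ∅
  T[3,5] 'baa' = {A}
  T[4,6] 'aab' = ∅
  T[0,3] 'baab' = {S}
  T[1,4] 'aaba' = ∅
  T[2,5] 'abaa' = ∅
  T[3,6] 'baab' = {S}
  T[0,4] 'baaba' = ∅
  T[1,5] 'aabaa' = ∅
  T[2,6] 'abaab' = ∅
  T[0,5] 'baabaa' = {A}
  T[1,6] 'aabaab' = ∅
  T[0,6] 'baabaab' = {S}

Original NTs in T[0,6] deriving "baabaab": ["S"]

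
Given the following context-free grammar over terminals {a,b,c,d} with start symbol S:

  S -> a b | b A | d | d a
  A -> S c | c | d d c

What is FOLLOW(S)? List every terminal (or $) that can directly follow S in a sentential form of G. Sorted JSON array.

Compute FIRST by fixpoint:
[1]
  A via A→c: +{c}
  A via A→d d c: +{d}
  S via S→a b: +{a}
  S via S→b A: +{b}
  S via S→d: +{d}
  FIRST[S]={a,b,d}  FIRST[A]={c,d}
[2]
  A via A→S c: +{a,b}
  FIRST[S]={a,b,d}  FIRST[A]={a,b,c,d}
[3] (no change)
  FIRST[S]={a,b,d}  FIRST[A]={a,b,c,d}

Compute FOLLOW by fixpoint:
FOLLOW(S) := {$}
iter 1:
  A→S c: FOLLOW(S) ⊇ FIRST(c) = {c}; new: +{c}
  S→b A: FOLLOW(A) ⊇ FOLLOW(S) ⊇ {$,c}; new: +{$,c}
  FOLLOW(S)={$,c}  FOLLOW(A)={$,c}
iter 2: (stable)
  FOLLOW(S)={$,c}  FOLLOW(A)={$,c}

FOLLOW(S) = ["$", "c"]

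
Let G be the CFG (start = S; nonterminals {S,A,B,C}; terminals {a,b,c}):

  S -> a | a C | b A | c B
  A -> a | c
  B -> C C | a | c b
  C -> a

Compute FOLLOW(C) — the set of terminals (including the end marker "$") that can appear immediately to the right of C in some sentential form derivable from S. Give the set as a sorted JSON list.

Compute FIRST by fixpoint:
iter 1:
  A via A→a: +{a}
  A via A→c: +{c}
  B via B→a: +{a}
  B via B→c b: +{c}
  C via C→a: +{a}
  S via S→a: +{a}
  S via S→b A: +{b}
  S via S→c B: +{c}
  S: {a,b,c}  A: {a,c}  B: {a,c}  C: {a}
iter 2: (stable)
  S: {a,b,c}  A: {a,c}  B: {a,c}  C: {a}

FOLLOW iteration:
seed FOLLOW(S) with $
[1]
  B→C C: FOLLOW(C) ⊇ FIRST(C) = {a}; new: +{a}
  S→a C: FOLLOW(C) ⊇ FOLLOW(S) ⊇ {$}; new: +{$}
  S→b A: FOLLOW(A) ⊇ FOLLOW(S) ⊇ {$}; new: +{$}
  S→c B: FOLLOW(B) ⊇ FOLLOW(S) ⊇ {$}; new: +{$}
  FOLLOW(S)={$}  FOLLOW(A)={$}  FOLLOW(B)={$}  FOLLOW(C)={$,a}
[2] (stable)
  FOLLOW(S)={$}  FOLLOW(A)={$}  FOLLOW(B)={$}  FOLLOW(C)={$,a}

FOLLOW(C) = ["$", "a"]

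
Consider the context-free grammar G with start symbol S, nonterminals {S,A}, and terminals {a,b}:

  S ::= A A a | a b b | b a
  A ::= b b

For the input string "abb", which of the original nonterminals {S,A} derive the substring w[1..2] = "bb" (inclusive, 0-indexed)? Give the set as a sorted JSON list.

CNF form of G:
  S -> A X2 | T0 T1 | T1 X3
  A -> T0 T0
  T0 -> b
  T1 -> a
  X2 -> A T1
  X3 -> T0 T0

CYK table (by increasing span) — only the sub-triangle for w[1..2]:
  [1..1]={T0}  "b"  orig:{}
  [2..2]={T0}  "b"  orig:{}
  [1..2]={A,X3}  "bb"  orig:{A}

Original NTs in T[1,2] deriving "bb": ["A"]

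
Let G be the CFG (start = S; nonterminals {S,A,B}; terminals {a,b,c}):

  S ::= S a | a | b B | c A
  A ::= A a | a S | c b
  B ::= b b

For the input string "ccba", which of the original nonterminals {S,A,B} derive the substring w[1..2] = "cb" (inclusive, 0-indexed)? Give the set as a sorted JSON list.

CNF form of G:
  S -> S T0 | T1 A | T2 B | a
  A -> A T0 | T0 S | T1 T2
  B -> T2 T2
  T0 -> a
  T1 -> c
  T2 -> b

CYK fill (cells [i..j] with 1 ≤ i ≤ j ≤ 2 only):
  [1..1]={T1}  "c"  orig:{}
  [2..2]={T2}  "b"  orig:{}
  [1..2]={A}  "cb"

Original NTs in T[1,2] deriving "cb": ["A"]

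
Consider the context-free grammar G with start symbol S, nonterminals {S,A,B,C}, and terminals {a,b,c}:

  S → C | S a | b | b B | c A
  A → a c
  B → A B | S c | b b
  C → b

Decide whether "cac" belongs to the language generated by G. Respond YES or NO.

CNF form of G:
  S -> S T0 | T1 A | T2 B | b
  A -> T0 T1
  B -> A B | S T1 | T2 T2
  C -> b
  T0 -> a
  T1 -> c
  T2 -> b

Fill CYK table bottom-up:
  [0..0]={T1}  "c"  orig:{}
  [1..1]={T0}  "a"  orig:{}
  [2..2]={T1}  "c"  orig:{}
  [0..1]=∅  "ca"
  [1..2]={A}  "ac"
  [0..2]={S}  "cac"

S ∈ T[0,2] ⇒ YES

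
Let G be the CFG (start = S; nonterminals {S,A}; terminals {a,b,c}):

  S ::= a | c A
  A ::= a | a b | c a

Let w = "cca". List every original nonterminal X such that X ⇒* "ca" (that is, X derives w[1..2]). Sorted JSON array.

CNF form of G:
  S -> T2 A | a
  A -> T0 T1 | T2 T0 | a
  T0 -> a
  T1 -> b
  T2 -> c

Fill CYK table bottom-up (cells [i..j] with 1 ≤ i ≤ j ≤ 2 only):
  [1..1]={T2}  "c"  orig:{}
  [2..2]={A,S,T0}  "a"  orig:{A,S}
  [1..2]={A,S}  "ca"

Original NTs in T[1,2] deriving "ca": ["A", "S"]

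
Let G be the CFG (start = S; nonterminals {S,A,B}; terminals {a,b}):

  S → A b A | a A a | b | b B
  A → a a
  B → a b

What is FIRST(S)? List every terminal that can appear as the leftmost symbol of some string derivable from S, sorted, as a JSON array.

FIRST iteration:
pass 1:
  A via A→a a: +{a}
  B via B→a b: +{a}
  S via S→A b A: +{a}
  S via S→b: +{b}
  FIRST[S]={a,b}  FIRST[A]={a}  FIRST[B]={a}
pass 2: — fixpoint
  FIRST[S]={a,b}  FIRST[A]={a}  FIRST[B]={a}

FIRST(S) = ["a", "b"]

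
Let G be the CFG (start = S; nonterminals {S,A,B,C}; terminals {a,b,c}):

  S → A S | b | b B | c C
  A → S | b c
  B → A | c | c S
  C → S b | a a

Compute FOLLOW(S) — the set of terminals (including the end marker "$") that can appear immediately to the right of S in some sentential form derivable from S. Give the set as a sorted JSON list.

FIRST iteration:
iter 1:
  A via A→b c: +{b}
  B via B→A: +{b}
  B via B→c: +{c}
  C via C→a a: +{a}
  S via S→A S: +{b}
  S via S→c C: +{c}
  FIRST(S)={b,c}  FIRST(A)={b}  FIRST(B)={b,c}  FIRST(C)={a}
iter 2:
  A via A→S: +{c}
  C via C→S b: +{b,c}
  FIRST(S)={b,c}  FIRST(A)={b,c}  FIRST(B)={b,c}  FIRST(C)={a,b,c}
iter 3: (stable)
  FIRST(S)={b,c}  FIRST(A)={b,c}  FIRST(B)={b,c}  FIRST(C)={a,b,c}

Compute FOLLOW by fixpoint:
initialize: $ ∈ FOLLOW(S)
pass 1:
  C→S b: FOLLOW(S) ⊇ FIRST(b) = {b}; new: +{b}
  S→A S: FOLLOW(A) ⊇ FIRST(S) = {b,c}; new: +{b,c}
  S→b B: FOLLOW(B) ⊇ FOLLOW(S) ⊇ {$,b}; new: +{$,b}
  S→c C: FOLLOW(C) ⊇ FOLLOW(S) ⊇ {$,b}; new: +{$,b}
  FOLLOW(S)={$,b}  FOLLOW(A)={b,c}  FOLLOW(B)={$,b}  FOLLOW(C)={$,b}
pass 2:
  A→S: FOLLOW(S) ⊇ FOLLOW(A) ⊇ {b,c}; new: +{c}
  B→A: FOLLOW(A) ⊇ FOLLOW(B) ⊇ {$,b}; new: +{$}
  S→b B: FOLLOW(B) ⊇ FOLLOW(S) ⊇ {$,b,c}; new: +{c}
  S→c C: FOLLOW(C) ⊇ FOLLOW(S) ⊇ {$,b,c}; new: +{c}
  FOLLOW(S)={$,b,c}  FOLLOW(A)={$,b,c}  FOLLOW(B)={$,b,c}  FOLLOW(C)={$,b,c}
pass 3: — fixpoint
  FOLLOW(S)={$,b,c}  FOLLOW(A)={$,b,c}  FOLLOW(B)={$,b,c}  FOLLOW(C)={$,b,c}

FOLLOW(S) = ["$", "b", "c"]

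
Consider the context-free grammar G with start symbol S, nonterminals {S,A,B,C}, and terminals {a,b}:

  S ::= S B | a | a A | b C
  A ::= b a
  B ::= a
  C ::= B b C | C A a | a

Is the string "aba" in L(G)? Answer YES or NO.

Convert to CNF:
  S -> S B | T0 C | T1 A | a
  A -> T0 T1
  B -> a
  C -> B X2 | C X3 | a
  T0 -> b
  T1 -> a
  X2 -> T0 C
  X3 -> A T1

CYK table (by increasing span):
  cell(0,0) a: {B,C,S,T1}  orig:{B,C,S}
  cell(1,1) b: {T0}  orig:{}
  cell(2,2) a: {B,C,S,T1}  orig:{B,C,S}
  cell(0,1) ab: ∅
  cell(1,2) ba: {A,S,X2}  orig:{A,S}
  cell(0,2) aba: {C,S}

S ∈ T[0,2] ⇒ YES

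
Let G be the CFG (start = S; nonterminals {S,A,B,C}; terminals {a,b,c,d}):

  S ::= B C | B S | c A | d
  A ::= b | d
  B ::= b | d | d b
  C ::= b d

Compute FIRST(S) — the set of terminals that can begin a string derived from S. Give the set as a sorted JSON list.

Compute FIRST by fixpoint:
iter 1:
  A via A→b: +{b}
  A via A→d: +{d}
  B via B→b: +{b}
  B via B→d: +{d}
  C via C→b d: +{b}
  S via S→B C: +{b,d}
  S via S→c A: +{c}
  S: {b,c,d}  A: {b,d}  B: {b,d}  C: {b}
iter 2: (stable)
  S: {b,c,d}  A: {b,d}  B: {b,d}  C: {b}

FIRST(S) = ["b", "c", "d"]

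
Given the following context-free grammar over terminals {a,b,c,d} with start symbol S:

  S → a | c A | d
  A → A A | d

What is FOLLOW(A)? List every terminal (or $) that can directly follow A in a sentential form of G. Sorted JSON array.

FIRST iteration:
iter 1:
  A via A→d: +{d}
  S via S→a: +{a}
  S via S→c A: +{c}
  S via S→d: +{d}
  FIRST(S)={a,c,d}  FIRST(A)={d}
iter 2: (stable)
  FIRST(S)={a,c,d}  FIRST(A)={d}

FOLLOW iteration:
seed FOLLOW(S) with $
iter 1:
  A→A A: FOLLOW(A) ⊇ FIRST(A) = {d}; new: +{d}
  S→c A: FOLLOW(A) ⊇ FOLLOW(S) ⊇ {$}; new: +{$}
  S: {$}  A: {$,d}
iter 2: — fixpoint
  S: {$}  A: {$,d}

FOLLOW(A) = ["$", "d"]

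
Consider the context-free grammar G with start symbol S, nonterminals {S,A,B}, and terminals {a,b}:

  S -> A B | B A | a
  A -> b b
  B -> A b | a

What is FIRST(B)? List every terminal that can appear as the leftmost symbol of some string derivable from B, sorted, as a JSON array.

FIRST sets, iterate to fixpoint:
round 1:
  A via A→b b: +{b}
  B via B→A b: +{b}
  B via B→a: +{a}
  S via S→A B: +{b}
  S via S→B A: +{a}
  S: {a,b}  A: {b}  B: {a,b}
round 2: done
  S: {a,b}  A: {b}  B: {a,b}

FIRST(B) = ["a", "b"]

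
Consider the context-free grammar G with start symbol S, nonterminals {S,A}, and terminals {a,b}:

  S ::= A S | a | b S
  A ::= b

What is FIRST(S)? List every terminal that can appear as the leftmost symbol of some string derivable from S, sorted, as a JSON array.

FIRST sets, iterate to fixpoint:
iter 1:
  A via A→b: +{b}
  S via S→A S: +{b}
  S via S→a: +{a}
  FIRST(S)={a,b}  FIRST(A)={b}
iter 2: — fixpoint
  FIRST(S)={a,b}  FIRST(A)={b}

FIRST(S) = ["a", "b"]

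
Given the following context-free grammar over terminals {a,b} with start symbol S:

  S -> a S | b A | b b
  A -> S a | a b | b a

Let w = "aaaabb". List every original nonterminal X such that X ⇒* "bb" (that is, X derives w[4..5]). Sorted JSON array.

Convert to CNF:
  S -> T0 S | T1 A | T1 T1
  A -> S T0 | T0 T1 | T1 T0
  T0 -> a
  T1 -> b

CYK table (by increasing span) (cells [i..j] with 4 ≤ i ≤ j ≤ 5 only):
  T[4,4] 'b' = {T1}  orig:{}
  T[5,5] 'b' = {T1}  orig:{}
  T[4,5] 'bb' = {S}

Original NTs in T[4,5] deriving "bb": ["S"]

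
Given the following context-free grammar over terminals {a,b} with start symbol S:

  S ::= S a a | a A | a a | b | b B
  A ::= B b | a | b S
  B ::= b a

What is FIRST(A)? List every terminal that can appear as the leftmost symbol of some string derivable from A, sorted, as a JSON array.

Compute FIRST by fixpoint:
iter 1:
  A via A→a: +{a}
  A via A→b S: +{b}
  B via B→b a: +{b}
  S via S→a A: +{a}
  S via S→b: +{b}
  S: {a,b}  A: {a,b}  B: {b}
iter 2: (stable)
  S: {a,b}  A: {a,b}  B: {b}

FIRST(A) = ["a", "b"]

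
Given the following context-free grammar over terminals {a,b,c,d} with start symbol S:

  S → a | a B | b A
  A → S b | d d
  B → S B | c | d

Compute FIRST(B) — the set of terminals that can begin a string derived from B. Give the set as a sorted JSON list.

FIRST sets, iterate to fixpoint:
[1]
  A via A→d d: +{d}
  B via B→c: +{c}
  B via B→d: +{d}
  S via S→a: +{a}
  S via S→b A: +{b}
  FIRST[S]={a,b}  FIRST[A]={d}  FIRST[B]={c,d}
[2]
  A via A→S b: +{a,b}
  B via B→S B: +{a,b}
  FIRST[S]={a,b}  FIRST[A]={a,b,d}  FIRST[B]={a,b,c,d}
[3] done
  FIRST[S]={a,b}  FIRST[A]={a,b,d}  FIRST[B]={a,b,c,d}

FIRST(B) = ["a", "b", "c", "d"]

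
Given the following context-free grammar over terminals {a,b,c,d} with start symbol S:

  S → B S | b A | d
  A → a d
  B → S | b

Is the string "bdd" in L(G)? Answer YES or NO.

Convert to CNF:
  S -> B S | T2 A | d
  A -> T0 T1
  B -> B S | T2 A | b | d
  T0 -> a
  T1 -> d
  T2 -> b

CYK table (by increasing span):
  cell(0,0) b: {B,T2}  orig:{B}
  cell(1,1) d: {B,S,T1}  orig:{B,S}
  cell(2,2) d: {B,S,T1}  orig:{B,S}
  cell(0,1) bd: {B,S}
  cell(1,2) dd: {B,S}
  cell(0,2) bdd: {B,S}

S ∈ T[0,2] ⇒ YES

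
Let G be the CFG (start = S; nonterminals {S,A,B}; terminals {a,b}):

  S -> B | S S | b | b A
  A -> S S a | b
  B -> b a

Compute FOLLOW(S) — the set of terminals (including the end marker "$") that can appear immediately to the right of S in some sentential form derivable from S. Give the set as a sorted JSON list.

FIRST iteration:
iter 1:
  A via A→b: +{b}
  B via B→b a: +{b}
  S via S→B: +{b}
  S: {b}  A: {b}  B: {b}
iter 2: (stable)
  S: {b}  A: {b}  B: {b}

Compute FOLLOW by fixpoint:
seed FOLLOW(S) with $
[1]
  A→S S a: FOLLOW(S) ⊇ FIRST(S) = {b}; new: +{b}
  A→S S a: FOLLOW(S) ⊇ FIRST(a) = {a}; new: +{a}
  S→B: FOLLOW(B) ⊇ FOLLOW(S) ⊇ {$,a,b}; new: +{$,a,b}
  S→b A: FOLLOW(A) ⊇ FOLLOW(S) ⊇ {$,a,b}; new: +{$,a,b}
  FOLLOW(S)={$,a,b}  FOLLOW(A)={$,a,b}  FOLLOW(B)={$,a,b}
[2] (stable)
  FOLLOW(S)={$,a,b}  FOLLOW(A)={$,a,b}  FOLLOW(B)={$,a,b}

FOLLOW(S) = ["$", "a", "b"]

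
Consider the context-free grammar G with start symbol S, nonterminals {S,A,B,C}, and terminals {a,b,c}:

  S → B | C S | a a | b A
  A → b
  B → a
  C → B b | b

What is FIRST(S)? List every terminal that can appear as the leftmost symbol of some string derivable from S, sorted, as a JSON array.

Compute FIRST by fixpoint:
iter 1:
  A via A→b: +{b}
  B via B→a: +{a}
  C via C→B b: +{a}
  C via C→b: +{b}
  S via S→B: +{a}
  S via S→C S: +{b}
  FIRST[S]={a,b}  FIRST[A]={b}  FIRST[B]={a}  FIRST[C]={a,b}
iter 2: (stable)
  FIRST[S]={a,b}  FIRST[A]={b}  FIRST[B]={a}  FIRST[C]={a,b}

FIRST(S) = ["a", "b"]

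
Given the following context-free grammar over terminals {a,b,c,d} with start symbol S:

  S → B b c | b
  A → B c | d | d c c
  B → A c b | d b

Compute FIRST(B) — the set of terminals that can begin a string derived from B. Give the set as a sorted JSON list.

FIRST iteration:
iter 1:
  A via A→d: +{d}
  B via B→A c b: +{d}
  S via S→B b c: +{d}
  S via S→b: +{b}
  FIRST[S]={b,d}  FIRST[A]={d}  FIRST[B]={d}
iter 2: (stable)
  FIRST[S]={b,d}  FIRST[A]={d}  FIRST[B]={d}

FIRST(B) = ["d"]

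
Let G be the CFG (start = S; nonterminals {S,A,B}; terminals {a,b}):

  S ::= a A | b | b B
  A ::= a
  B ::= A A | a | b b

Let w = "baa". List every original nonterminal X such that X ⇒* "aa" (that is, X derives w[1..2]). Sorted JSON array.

Convert to CNF:
  S -> T0 B | T1 A | b
  A -> a
  B -> A A | T0 T0 | a
  T0 -> b
  T1 -> a

CYK table (by increasing span), restricted to cells inside w[1..2]:
  [1..1]={A,B,T1}  "a"  orig:{A,B}
  [2..2]={A,B,T1}  "a"  orig:{A,B}
  [1..2]={B,S}  "aa"

Original NTs in T[1,2] deriving "aa": ["B", "S"]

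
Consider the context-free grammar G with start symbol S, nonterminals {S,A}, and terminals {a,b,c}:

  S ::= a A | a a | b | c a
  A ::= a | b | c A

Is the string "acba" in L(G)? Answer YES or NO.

Convert to CNF:
  S -> T0 T1 | T1 A | T1 T1 | b
  A -> T0 A | a | b
  T0 -> c
  T1 -> a

CYK table (by increasing span):
  T[0,0] 'a' = {A,T1}  orig:{A}
  T[1,1] 'c' = {T0}  orig:{}
  T[2,2] 'b' = {A,S}
  T[3,3] 'a' = {A,T1}  orig:{A}
  T[0,1] 'ac' = ∅
  T[1,2] 'cb' = {A}
  T[2,3] 'ba' = ∅
  T[0,2] 'acb' = {S}
  T[1,3] 'cba' = ∅
  T[0,3] 'acba' = ∅

S ∉ T[0,3] ⇒ NO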